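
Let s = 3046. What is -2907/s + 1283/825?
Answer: 1509743/2512950 ≈ 0.60079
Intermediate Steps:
-2907/s + 1283/825 = -2907/3046 + 1283/825 = 1509743/2512950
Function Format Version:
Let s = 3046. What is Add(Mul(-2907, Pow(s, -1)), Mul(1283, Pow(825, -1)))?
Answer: Rational(1509743, 2512950) ≈ 0.60079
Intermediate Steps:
Add(Mul(-2907, Pow(s, -1)), Mul(1283, Pow(825, -1))) = Add(Mul(-2907, Pow(3046, -1)), Mul(1283, Pow(825, -1))) = Add(Mul(-2907, Rational(1, 3046)), Mul(1283, Rational(1, 825))) = Add(Rational(-2907, 3046), Rational(1283, 825)) = Rational(1509743, 2512950)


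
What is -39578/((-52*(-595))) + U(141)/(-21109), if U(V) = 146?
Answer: -59997803/46650890 ≈ -1.2861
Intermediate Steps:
-39578/((-52*(-595))) + U(141)/(-21109) = -39578/((-52*(-595))) + 146/(-21109) = -39578/30940 + 146*(-1/21109) = -39578*1/30940 - 146/21109 = -2827/2210 - 146/21109 = -59997803/46650890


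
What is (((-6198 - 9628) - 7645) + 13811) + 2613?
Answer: -7047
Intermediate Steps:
(((-6198 - 9628) - 7645) + 13811) + 2613 = ((-15826 - 7645) + 13811) + 2613 = (-23471 + 13811) + 2613 = -9660 + 2613 = -7047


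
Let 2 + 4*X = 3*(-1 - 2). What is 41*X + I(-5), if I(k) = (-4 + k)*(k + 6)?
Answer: -487/4 ≈ -121.75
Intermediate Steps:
X = -11/4 (X = -1/2 + (3*(-1 - 2))/4 = -1/2 + (3*(-3))/4 = -1/2 + (1/4)*(-9) = -1/2 - 9/4 = -11/4 ≈ -2.7500)
I(k) = (-4 + k)*(6 + k)
41*X + I(-5) = 41*(-11/4) + (-24 + (-5)**2 + 2*(-5)) = -451/4 + (-24 + 25 - 10) = -451/4 - 9 = -487/4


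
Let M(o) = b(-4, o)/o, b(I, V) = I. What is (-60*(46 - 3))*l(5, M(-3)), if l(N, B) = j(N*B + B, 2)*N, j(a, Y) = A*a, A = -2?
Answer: 206400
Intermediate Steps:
j(a, Y) = -2*a
M(o) = -4/o
l(N, B) = N*(-2*B - 2*B*N) (l(N, B) = (-2*(N*B + B))*N = (-2*(B*N + B))*N = (-2*(B + B*N))*N = (-2*B - 2*B*N)*N = N*(-2*B - 2*B*N))
(-60*(46 - 3))*l(5, M(-3)) = (-60*(46 - 3))*(-2*(-4/(-3))*5*(1 + 5)) = (-60*43)*(-2*(-4*(-⅓))*5*6) = -(-5160)*4*5*6/3 = -2580*(-80) = 206400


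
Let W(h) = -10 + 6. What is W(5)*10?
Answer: -40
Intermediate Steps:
W(h) = -4
W(5)*10 = -4*10 = -40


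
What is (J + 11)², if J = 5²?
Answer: 1296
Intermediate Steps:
J = 25
(J + 11)² = (25 + 11)² = 36² = 1296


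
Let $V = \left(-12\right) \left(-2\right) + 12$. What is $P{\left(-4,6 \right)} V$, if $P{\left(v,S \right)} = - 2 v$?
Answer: $288$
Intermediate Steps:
$V = 36$ ($V = 24 + 12 = 36$)
$P{\left(-4,6 \right)} V = \left(-2\right) \left(-4\right) 36 = 8 \cdot 36 = 288$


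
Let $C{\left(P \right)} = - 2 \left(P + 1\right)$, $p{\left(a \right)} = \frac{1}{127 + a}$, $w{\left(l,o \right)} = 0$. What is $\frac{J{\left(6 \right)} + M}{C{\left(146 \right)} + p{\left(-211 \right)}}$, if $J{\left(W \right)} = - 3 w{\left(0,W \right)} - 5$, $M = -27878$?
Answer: $\frac{2342172}{24697} \approx 94.836$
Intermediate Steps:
$J{\left(W \right)} = -5$ ($J{\left(W \right)} = \left(-3\right) 0 - 5 = 0 - 5 = -5$)
$C{\left(P \right)} = -2 - 2 P$ ($C{\left(P \right)} = - 2 \left(1 + P\right) = -2 - 2 P$)
$\frac{J{\left(6 \right)} + M}{C{\left(146 \right)} + p{\left(-211 \right)}} = \frac{-5 - 27878}{\left(-2 - 292\right) + \frac{1}{127 - 211}} = - \frac{27883}{\left(-2 - 292\right) + \frac{1}{-84}} = - \frac{27883}{-294 - \frac{1}{84}} = - \frac{27883}{- \frac{24697}{84}} = \left(-27883\right) \left(- \frac{84}{24697}\right) = \frac{2342172}{24697}$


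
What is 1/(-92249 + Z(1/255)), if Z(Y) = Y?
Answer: -255/23523494 ≈ -1.0840e-5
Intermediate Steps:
1/(-92249 + Z(1/255)) = 1/(-92249 + 1/255) = 1/(-23523494/255) = -255/23523494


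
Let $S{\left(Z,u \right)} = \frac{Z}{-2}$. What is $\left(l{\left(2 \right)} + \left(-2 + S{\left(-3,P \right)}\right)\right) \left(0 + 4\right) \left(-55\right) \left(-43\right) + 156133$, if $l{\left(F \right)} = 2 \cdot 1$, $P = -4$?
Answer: $170323$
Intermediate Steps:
$l{\left(F \right)} = 2$
$S{\left(Z,u \right)} = - \frac{Z}{2}$ ($S{\left(Z,u \right)} = Z \left(- \frac{1}{2}\right) = - \frac{Z}{2}$)
$\left(l{\left(2 \right)} + \left(-2 + S{\left(-3,P \right)}\right)\right) \left(0 + 4\right) \left(-55\right) \left(-43\right) + 156133 = \left(2 - \frac{1}{2}\right) \left(0 + 4\right) \left(-55\right) \left(-43\right) + 156133 = \left(2 + \left(-2 + \frac{3}{2}\right)\right) 4 \left(-55\right) \left(-43\right) + 156133 = \left(2 - \frac{1}{2}\right) 4 \left(-55\right) \left(-43\right) + 156133 = \frac{3}{2} \cdot 4 \left(-55\right) \left(-43\right) + 156133 = 6 \left(-55\right) \left(-43\right) + 156133 = \left(-330\right) \left(-43\right) + 156133 = 14190 + 156133 = 170323$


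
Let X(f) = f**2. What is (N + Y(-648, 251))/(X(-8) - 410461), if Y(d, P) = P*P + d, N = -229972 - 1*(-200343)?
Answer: -10908/136799 ≈ -0.079737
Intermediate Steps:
N = -29629 (N = -229972 + 200343 = -29629)
Y(d, P) = d + P**2 (Y(d, P) = P**2 + d = d + P**2)
(N + Y(-648, 251))/(X(-8) - 410461) = (-29629 + (-648 + 251**2))/((-8)**2 - 410461) = (-29629 + (-648 + 63001))/(64 - 410461) = (-29629 + 62353)/(-410397) = 32724*(-1/410397) = -10908/136799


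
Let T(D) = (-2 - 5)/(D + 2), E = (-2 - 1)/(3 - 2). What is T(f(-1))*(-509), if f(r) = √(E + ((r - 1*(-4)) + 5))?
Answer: -7126 + 3563*√5 ≈ 841.11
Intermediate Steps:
E = -3 (E = -3/1 = -3*1 = -3)
f(r) = √(6 + r) (f(r) = √(-3 + ((r - 1*(-4)) + 5)) = √(-3 + ((r + 4) + 5)) = √(-3 + ((4 + r) + 5)) = √(-3 + (9 + r)) = √(6 + r))
T(D) = -7/(2 + D)
T(f(-1))*(-509) = -7/(2 + √(6 - 1))*(-509) = -7/(2 + √5)*(-509) = 3563/(2 + √5)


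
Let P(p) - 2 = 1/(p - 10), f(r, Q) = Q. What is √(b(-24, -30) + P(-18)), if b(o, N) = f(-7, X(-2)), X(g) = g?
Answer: I*√7/14 ≈ 0.18898*I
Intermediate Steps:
b(o, N) = -2
P(p) = 2 + 1/(-10 + p) (P(p) = 2 + 1/(p - 10) = 2 + 1/(-10 + p))
√(b(-24, -30) + P(-18)) = √(-2 + (-19 + 2*(-18))/(-10 - 18)) = √(-2 + (-19 - 36)/(-28)) = √(-2 - 1/28*(-55)) = √(-2 + 55/28) = √(-1/28) = I*√7/14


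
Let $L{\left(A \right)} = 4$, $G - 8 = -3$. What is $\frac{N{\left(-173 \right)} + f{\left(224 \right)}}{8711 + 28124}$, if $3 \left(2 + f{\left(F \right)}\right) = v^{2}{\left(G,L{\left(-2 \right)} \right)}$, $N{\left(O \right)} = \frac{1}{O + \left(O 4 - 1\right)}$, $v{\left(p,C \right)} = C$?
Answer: $\frac{8657}{95697330} \approx 9.0462 \cdot 10^{-5}$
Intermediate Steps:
$G = 5$ ($G = 8 - 3 = 5$)
$N{\left(O \right)} = \frac{1}{-1 + 5 O}$ ($N{\left(O \right)} = \frac{1}{O + \left(4 O - 1\right)} = \frac{1}{O + \left(-1 + 4 O\right)} = \frac{1}{-1 + 5 O}$)
$f{\left(F \right)} = \frac{10}{3}$ ($f{\left(F \right)} = -2 + \frac{4^{2}}{3} = -2 + \frac{1}{3} \cdot 16 = -2 + \frac{16}{3} = \frac{10}{3}$)
$\frac{N{\left(-173 \right)} + f{\left(224 \right)}}{8711 + 28124} = \frac{\frac{1}{-1 + 5 \left(-173\right)} + \frac{10}{3}}{8711 + 28124} = \frac{\frac{1}{-1 - 865} + \frac{10}{3}}{36835} = \left(\frac{1}{-866} + \frac{10}{3}\right) \frac{1}{36835} = \left(- \frac{1}{866} + \frac{10}{3}\right) \frac{1}{36835} = \frac{8657}{2598} \cdot \frac{1}{36835} = \frac{8657}{95697330}$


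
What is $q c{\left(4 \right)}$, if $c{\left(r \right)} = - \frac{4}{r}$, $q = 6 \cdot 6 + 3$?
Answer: $-39$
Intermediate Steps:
$q = 39$ ($q = 36 + 3 = 39$)
$q c{\left(4 \right)} = 39 \left(- \frac{4}{4}\right) = 39 \left(\left(-4\right) \frac{1}{4}\right) = 39 \left(-1\right) = -39$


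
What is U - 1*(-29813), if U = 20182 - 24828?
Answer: 25167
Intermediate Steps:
U = -4646
U - 1*(-29813) = -4646 - 1*(-29813) = -4646 + 29813 = 25167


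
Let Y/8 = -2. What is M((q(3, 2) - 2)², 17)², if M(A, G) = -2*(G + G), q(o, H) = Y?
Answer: 4624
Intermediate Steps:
Y = -16 (Y = 8*(-2) = -16)
q(o, H) = -16
M(A, G) = -4*G
M((q(3, 2) - 2)², 17)² = (-4*17)² = (-68)² = 4624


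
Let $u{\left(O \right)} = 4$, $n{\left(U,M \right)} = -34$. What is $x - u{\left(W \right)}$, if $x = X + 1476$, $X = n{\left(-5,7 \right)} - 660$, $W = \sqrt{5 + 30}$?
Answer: $778$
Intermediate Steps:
$W = \sqrt{35} \approx 5.9161$
$X = -694$ ($X = -34 - 660 = -694$)
$x = 782$ ($x = -694 + 1476 = 782$)
$x - u{\left(W \right)} = 782 - 4 = 778$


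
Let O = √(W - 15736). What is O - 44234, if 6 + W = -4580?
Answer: -44234 + 3*I*√2258 ≈ -44234.0 + 142.56*I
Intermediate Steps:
W = -4586 (W = -6 - 4580 = -4586)
O = 3*I*√2258 (O = √(-4586 - 15736) = √(-20322) = 3*I*√2258 ≈ 142.56*I)
O - 44234 = 3*I*√2258 - 44234 = -44234 + 3*I*√2258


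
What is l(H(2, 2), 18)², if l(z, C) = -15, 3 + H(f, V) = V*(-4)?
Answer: 225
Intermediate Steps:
H(f, V) = -3 - 4*V (H(f, V) = -3 + V*(-4) = -3 - 4*V)
l(H(2, 2), 18)² = (-15)² = 225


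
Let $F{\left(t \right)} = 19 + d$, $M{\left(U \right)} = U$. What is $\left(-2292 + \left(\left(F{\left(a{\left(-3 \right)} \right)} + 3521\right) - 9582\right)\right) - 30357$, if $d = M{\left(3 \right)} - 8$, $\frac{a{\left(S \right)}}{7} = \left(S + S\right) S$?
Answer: $-38696$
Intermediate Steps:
$a{\left(S \right)} = 14 S^{2}$ ($a{\left(S \right)} = 7 \left(S + S\right) S = 7 \cdot 2 S S = 7 \cdot 2 S^{2} = 14 S^{2}$)
$d = -5$ ($d = 3 - 8 = -5$)
$F{\left(t \right)} = 14$ ($F{\left(t \right)} = 19 - 5 = 14$)
$\left(-2292 + \left(\left(F{\left(a{\left(-3 \right)} \right)} + 3521\right) - 9582\right)\right) - 30357 = \left(-2292 + \left(\left(14 + 3521\right) - 9582\right)\right) - 30357 = \left(-2292 + \left(3535 - 9582\right)\right) - 30357 = \left(-2292 - 6047\right) - 30357 = -8339 - 30357 = -38696$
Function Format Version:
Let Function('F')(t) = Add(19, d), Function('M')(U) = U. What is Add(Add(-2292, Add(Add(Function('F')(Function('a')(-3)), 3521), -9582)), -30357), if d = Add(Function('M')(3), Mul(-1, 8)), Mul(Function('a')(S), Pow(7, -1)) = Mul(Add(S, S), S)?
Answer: -38696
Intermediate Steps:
Function('a')(S) = Mul(14, Pow(S, 2)) (Function('a')(S) = Mul(7, Mul(Add(S, S), S)) = Mul(7, Mul(Mul(2, S), S)) = Mul(7, Mul(2, Pow(S, 2))) = Mul(14, Pow(S, 2)))
d = -5 (d = Add(3, Mul(-1, 8)) = Add(3, -8) = -5)
Function('F')(t) = 14 (Function('F')(t) = Add(19, -5) = 14)
Add(Add(-2292, Add(Add(Function('F')(Function('a')(-3)), 3521), -9582)), -30357) = Add(Add(-2292, Add(Add(14, 3521), -9582)), -30357) = Add(Add(-2292, Add(3535, -9582)), -30357) = Add(Add(-2292, -6047), -30357) = Add(-8339, -30357) = -38696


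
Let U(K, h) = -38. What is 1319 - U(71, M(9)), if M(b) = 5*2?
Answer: 1357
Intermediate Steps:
M(b) = 10
1319 - U(71, M(9)) = 1319 - 1*(-38) = 1319 + 38 = 1357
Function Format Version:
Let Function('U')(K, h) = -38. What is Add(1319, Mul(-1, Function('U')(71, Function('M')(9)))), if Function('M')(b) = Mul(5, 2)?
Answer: 1357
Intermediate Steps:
Function('M')(b) = 10
Add(1319, Mul(-1, Function('U')(71, Function('M')(9)))) = Add(1319, Mul(-1, -38)) = Add(1319, 38) = 1357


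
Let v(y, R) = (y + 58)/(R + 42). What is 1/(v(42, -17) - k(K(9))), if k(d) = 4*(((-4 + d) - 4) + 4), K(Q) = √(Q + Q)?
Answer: 5/28 + 3*√2/28 ≈ 0.33009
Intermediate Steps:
K(Q) = √2*√Q (K(Q) = √(2*Q) = √2*√Q)
v(y, R) = (58 + y)/(42 + R)
k(d) = -16 + 4*d (k(d) = 4*((-8 + d) + 4) = 4*(-4 + d) = -16 + 4*d)
1/(v(42, -17) - k(K(9))) = 1/((58 + 42)/(42 - 17) - (-16 + 4*(√2*√9))) = 1/(100/25 - (-16 + 4*(√2*3))) = 1/((1/25)*100 - (-16 + 4*(3*√2))) = 1/(4 - (-16 + 12*√2)) = 1/(4 + (16 - 12*√2)) = 1/(20 - 12*√2)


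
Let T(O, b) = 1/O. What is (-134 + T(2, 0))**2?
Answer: 71289/4 ≈ 17822.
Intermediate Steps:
(-134 + T(2, 0))**2 = (-134 + 1/2)**2 = (-267/2)**2 = 71289/4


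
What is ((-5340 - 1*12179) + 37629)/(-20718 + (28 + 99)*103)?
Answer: -20110/7637 ≈ -2.6332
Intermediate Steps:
((-5340 - 1*12179) + 37629)/(-20718 + (28 + 99)*103) = ((-5340 - 12179) + 37629)/(-20718 + 127*103) = (-17519 + 37629)/(-20718 + 13081) = 20110/(-7637) = 20110*(-1/7637) = -20110/7637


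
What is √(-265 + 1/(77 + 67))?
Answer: I*√38159/12 ≈ 16.279*I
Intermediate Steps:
√(-265 + 1/(77 + 67)) = √(-265 + 1/144) = √(-38159/144) = I*√38159/12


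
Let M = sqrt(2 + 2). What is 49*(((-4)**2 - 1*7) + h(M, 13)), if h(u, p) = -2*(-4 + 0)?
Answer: 833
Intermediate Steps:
M = 2 (M = sqrt(4) = 2)
h(u, p) = 8 (h(u, p) = -2*(-4) = 8)
49*(((-4)**2 - 1*7) + h(M, 13)) = 49*(((-4)**2 - 1*7) + 8) = 49*((16 - 7) + 8) = 49*(9 + 8) = 49*17 = 833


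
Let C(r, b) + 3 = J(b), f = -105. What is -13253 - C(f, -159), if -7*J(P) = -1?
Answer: -92751/7 ≈ -13250.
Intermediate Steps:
J(P) = ⅐ (J(P) = -⅐*(-1) = ⅐)
C(r, b) = -20/7 (C(r, b) = -3 + ⅐ = -20/7)
-13253 - C(f, -159) = -13253 - 1*(-20/7) = -13253 + 20/7 = -92751/7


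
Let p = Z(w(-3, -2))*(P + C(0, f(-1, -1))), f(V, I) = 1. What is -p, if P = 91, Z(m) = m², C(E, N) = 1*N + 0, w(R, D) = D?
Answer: -368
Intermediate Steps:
C(E, N) = N (C(E, N) = N + 0 = N)
p = 368 (p = (-2)²*(91 + 1) = 4*92 = 368)
-p = -1*368 = -368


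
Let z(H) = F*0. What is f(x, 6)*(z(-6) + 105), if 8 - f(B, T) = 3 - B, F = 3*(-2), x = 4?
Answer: 945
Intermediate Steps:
F = -6
f(B, T) = 5 + B (f(B, T) = 8 - (3 - B) = 8 + (-3 + B) = 5 + B)
z(H) = 0 (z(H) = -6*0 = 0)
f(x, 6)*(z(-6) + 105) = (5 + 4)*(0 + 105) = 9*105 = 945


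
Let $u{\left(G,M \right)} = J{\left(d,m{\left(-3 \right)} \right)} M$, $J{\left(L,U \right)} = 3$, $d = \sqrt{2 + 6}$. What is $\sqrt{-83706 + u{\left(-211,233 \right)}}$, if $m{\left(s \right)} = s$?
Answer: $3 i \sqrt{9223} \approx 288.11 i$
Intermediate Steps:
$d = 2 \sqrt{2}$ ($d = \sqrt{8} = 2 \sqrt{2} \approx 2.8284$)
$u{\left(G,M \right)} = 3 M$
$\sqrt{-83706 + u{\left(-211,233 \right)}} = \sqrt{-83706 + 3 \cdot 233} = \sqrt{-83706 + 699} = \sqrt{-83007} = 3 i \sqrt{9223}$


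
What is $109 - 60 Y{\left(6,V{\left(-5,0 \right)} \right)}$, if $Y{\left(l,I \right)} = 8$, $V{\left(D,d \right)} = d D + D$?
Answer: $-371$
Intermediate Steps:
$V{\left(D,d \right)} = D + D d$ ($V{\left(D,d \right)} = D d + D = D + D d$)
$109 - 60 Y{\left(6,V{\left(-5,0 \right)} \right)} = 109 - 480 = -371$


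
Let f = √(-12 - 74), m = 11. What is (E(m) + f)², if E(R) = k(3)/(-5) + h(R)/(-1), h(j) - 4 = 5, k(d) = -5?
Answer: (8 - I*√86)² ≈ -22.0 - 148.38*I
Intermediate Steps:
h(j) = 9 (h(j) = 4 + 5 = 9)
f = I*√86 (f = √(-86) = I*√86 ≈ 9.2736*I)
E(R) = -8 (E(R) = -5/(-5) + 9/(-1) = -5*(-⅕) + 9*(-1) = 1 - 9 = -8)
(E(m) + f)² = (-8 + I*√86)²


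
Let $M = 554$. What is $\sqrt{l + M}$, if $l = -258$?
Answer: $2 \sqrt{74} \approx 17.205$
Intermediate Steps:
$\sqrt{l + M} = \sqrt{-258 + 554} = \sqrt{296} = 2 \sqrt{74}$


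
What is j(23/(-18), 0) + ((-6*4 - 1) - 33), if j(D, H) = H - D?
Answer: -1021/18 ≈ -56.722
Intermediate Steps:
j(23/(-18), 0) + ((-6*4 - 1) - 33) = (0 - 23/(-18)) + ((-6*4 - 1) - 33) = (0 - 23*(-1)/18) + ((-24 - 1) - 33) = (0 - 1*(-23/18)) + (-25 - 33) = (0 + 23/18) - 58 = 23/18 - 58 = -1021/18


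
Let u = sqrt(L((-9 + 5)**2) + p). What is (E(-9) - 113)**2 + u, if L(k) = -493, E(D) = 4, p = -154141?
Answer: 11881 + I*sqrt(154634) ≈ 11881.0 + 393.24*I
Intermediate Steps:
u = I*sqrt(154634) (u = sqrt(-493 - 154141) = sqrt(-154634) = I*sqrt(154634) ≈ 393.24*I)
(E(-9) - 113)**2 + u = (4 - 113)**2 + I*sqrt(154634) = (-109)**2 + I*sqrt(154634) = 11881 + I*sqrt(154634)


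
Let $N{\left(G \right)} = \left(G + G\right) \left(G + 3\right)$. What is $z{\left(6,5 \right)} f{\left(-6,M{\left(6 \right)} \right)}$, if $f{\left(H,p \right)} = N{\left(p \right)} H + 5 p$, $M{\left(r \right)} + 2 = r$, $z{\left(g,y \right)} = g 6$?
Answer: $-11376$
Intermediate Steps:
$z{\left(g,y \right)} = 6 g$
$N{\left(G \right)} = 2 G \left(3 + G\right)$
$M{\left(r \right)} = -2 + r$
$f{\left(H,p \right)} = 5 p + 2 H p \left(3 + p\right)$ ($f{\left(H,p \right)} = 2 p \left(3 + p\right) H + 5 p = 2 H p \left(3 + p\right) + 5 p = 5 p + 2 H p \left(3 + p\right)$)
$z{\left(6,5 \right)} f{\left(-6,M{\left(6 \right)} \right)} = 6 \cdot 6 \left(-2 + 6\right) \left(5 + 2 \left(-6\right) \left(3 + \left(-2 + 6\right)\right)\right) = 36 \cdot 4 \left(5 + 2 \left(-6\right) \left(3 + 4\right)\right) = 36 \cdot 4 \left(5 + 2 \left(-6\right) 7\right) = 36 \cdot 4 \left(5 - 84\right) = 36 \cdot 4 \left(-79\right) = 36 \left(-316\right) = -11376$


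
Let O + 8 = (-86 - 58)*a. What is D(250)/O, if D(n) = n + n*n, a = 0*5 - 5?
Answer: 31375/356 ≈ 88.132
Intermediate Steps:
a = -5 (a = 0 - 5 = -5)
O = 712 (O = -8 + (-86 - 58)*(-5) = -8 - 144*(-5) = -8 + 720 = 712)
D(n) = n + n²
D(250)/O = (250*(1 + 250))/712 = (250*251)*(1/712) = 62750*(1/712) = 31375/356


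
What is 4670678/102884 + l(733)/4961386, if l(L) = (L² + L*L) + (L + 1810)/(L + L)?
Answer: 8533437018163393/187078912442596 ≈ 45.614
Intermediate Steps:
l(L) = 2*L² + (1810 + L)/(2*L) (l(L) = (L² + L²) + (1810 + L)/((2*L)) = 2*L² + (1810 + L)*(1/(2*L)) = 2*L² + (1810 + L)/(2*L))
4670678/102884 + l(733)/4961386 = 4670678/102884 + ((½)*(1810 + 733 + 4*733³)/733)/4961386 = 4670678*(1/102884) + ((½)*(1/733)*(1810 + 733 + 4*393832837))*(1/4961386) = 2335339/51442 + ((½)*(1/733)*(1810 + 733 + 1575331348))*(1/4961386) = 2335339/51442 + ((½)*(1/733)*1575333891)*(1/4961386) = 2335339/51442 + (1575333891/1466)*(1/4961386) = 2335339/51442 + 1575333891/7273391876 = 8533437018163393/187078912442596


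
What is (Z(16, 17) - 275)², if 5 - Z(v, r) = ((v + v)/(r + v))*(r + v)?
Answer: 91204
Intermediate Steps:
Z(v, r) = 5 - 2*v (Z(v, r) = 5 - (v + v)/(r + v)*(r + v) = 5 - (2*v)/(r + v)*(r + v) = 5 - 2*v/(r + v)*(r + v) = 5 - 2*v)
(Z(16, 17) - 275)² = ((5 - 2*16) - 275)² = ((5 - 32) - 275)² = (-27 - 275)² = (-302)² = 91204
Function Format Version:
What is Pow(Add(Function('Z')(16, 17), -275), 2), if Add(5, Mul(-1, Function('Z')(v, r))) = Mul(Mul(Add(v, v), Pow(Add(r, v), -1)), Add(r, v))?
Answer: 91204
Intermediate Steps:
Function('Z')(v, r) = Add(5, Mul(-2, v)) (Function('Z')(v, r) = Add(5, Mul(-1, Mul(Mul(Add(v, v), Pow(Add(r, v), -1)), Add(r, v)))) = Add(5, Mul(-1, Mul(Mul(Mul(2, v), Pow(Add(r, v), -1)), Add(r, v)))) = Add(5, Mul(-1, Mul(Mul(2, v, Pow(Add(r, v), -1)), Add(r, v)))) = Add(5, Mul(-1, Mul(2, v))) = Add(5, Mul(-2, v)))
Pow(Add(Function('Z')(16, 17), -275), 2) = Pow(Add(Add(5, Mul(-2, 16)), -275), 2) = Pow(Add(Add(5, -32), -275), 2) = Pow(Add(-27, -275), 2) = Pow(-302, 2) = 91204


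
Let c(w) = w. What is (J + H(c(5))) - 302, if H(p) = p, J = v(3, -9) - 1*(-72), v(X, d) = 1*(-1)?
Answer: -226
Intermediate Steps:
v(X, d) = -1
J = 71 (J = -1 - 1*(-72) = -1 + 72 = 71)
(J + H(c(5))) - 302 = (71 + 5) - 302 = 76 - 302 = -226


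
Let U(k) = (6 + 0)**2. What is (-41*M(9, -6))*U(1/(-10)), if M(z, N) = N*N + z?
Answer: -66420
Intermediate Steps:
U(k) = 36 (U(k) = 6**2 = 36)
M(z, N) = z + N**2 (M(z, N) = N**2 + z = z + N**2)
(-41*M(9, -6))*U(1/(-10)) = -41*(9 + (-6)**2)*36 = -41*(9 + 36)*36 = -41*45*36 = -1845*36 = -66420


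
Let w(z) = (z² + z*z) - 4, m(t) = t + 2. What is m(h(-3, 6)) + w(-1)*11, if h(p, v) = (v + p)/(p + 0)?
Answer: -21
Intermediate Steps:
h(p, v) = (p + v)/p
m(t) = 2 + t
w(z) = -4 + 2*z² (w(z) = (z² + z²) - 4 = 2*z² - 4 = -4 + 2*z²)
m(h(-3, 6)) + w(-1)*11 = (2 + (-3 + 6)/(-3)) + (-4 + 2*(-1)²)*11 = (2 - ⅓*3) + (-4 + 2*1)*11 = (2 - 1) + (-4 + 2)*11 = 1 - 2*11 = 1 - 22 = -21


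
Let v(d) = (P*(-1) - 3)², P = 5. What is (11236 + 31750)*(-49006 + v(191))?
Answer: -2103820812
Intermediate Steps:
v(d) = 64 (v(d) = (5*(-1) - 3)² = (-5 - 3)² = (-8)² = 64)
(11236 + 31750)*(-49006 + v(191)) = (11236 + 31750)*(-49006 + 64) = 42986*(-48942) = -2103820812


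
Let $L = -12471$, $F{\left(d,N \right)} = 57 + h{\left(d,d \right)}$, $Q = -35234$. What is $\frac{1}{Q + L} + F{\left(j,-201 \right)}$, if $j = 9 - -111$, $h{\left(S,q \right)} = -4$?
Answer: $\frac{2528364}{47705} \approx 53.0$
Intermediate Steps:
$j = 120$ ($j = 9 + 111 = 120$)
$F{\left(d,N \right)} = 53$ ($F{\left(d,N \right)} = 57 - 4 = 53$)
$\frac{1}{Q + L} + F{\left(j,-201 \right)} = \frac{1}{-35234 - 12471} + 53 = \frac{1}{-47705} + 53 = - \frac{1}{47705} + 53 = \frac{2528364}{47705}$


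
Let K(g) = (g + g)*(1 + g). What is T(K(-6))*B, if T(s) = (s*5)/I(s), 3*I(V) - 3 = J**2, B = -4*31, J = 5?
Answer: -27900/7 ≈ -3985.7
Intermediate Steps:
B = -124
I(V) = 28/3 (I(V) = 1 + (1/3)*5**2 = 1 + (1/3)*25 = 1 + 25/3 = 28/3)
K(g) = 2*g*(1 + g) (K(g) = (2*g)*(1 + g) = 2*g*(1 + g))
T(s) = 15*s/28 (T(s) = (s*5)/(28/3) = (5*s)*(3/28) = 15*s/28)
T(K(-6))*B = (15*(2*(-6)*(1 - 6))/28)*(-124) = (15*(2*(-6)*(-5))/28)*(-124) = ((15/28)*60)*(-124) = (225/7)*(-124) = -27900/7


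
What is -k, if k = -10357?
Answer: 10357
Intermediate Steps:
-k = -1*(-10357) = 10357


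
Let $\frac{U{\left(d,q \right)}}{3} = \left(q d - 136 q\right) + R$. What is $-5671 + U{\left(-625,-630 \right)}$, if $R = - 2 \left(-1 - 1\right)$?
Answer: $1432631$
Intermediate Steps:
$R = 4$ ($R = \left(-2\right) \left(-2\right) = 4$)
$U{\left(d,q \right)} = 12 - 408 q + 3 d q$ ($U{\left(d,q \right)} = 3 \left(\left(q d - 136 q\right) + 4\right) = 3 \left(\left(d q - 136 q\right) + 4\right) = 3 \left(\left(- 136 q + d q\right) + 4\right) = 3 \left(4 - 136 q + d q\right) = 12 - 408 q + 3 d q$)
$-5671 + U{\left(-625,-630 \right)} = -5671 + \left(12 - -257040 + 3 \left(-625\right) \left(-630\right)\right) = -5671 + \left(12 + 257040 + 1181250\right) = -5671 + 1438302 = 1432631$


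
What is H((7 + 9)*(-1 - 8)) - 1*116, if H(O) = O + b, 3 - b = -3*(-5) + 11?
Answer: -283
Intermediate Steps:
b = -23 (b = 3 - (-3*(-5) + 11) = 3 - (15 + 11) = 3 - 1*26 = 3 - 26 = -23)
H(O) = -23 + O (H(O) = O - 23 = -23 + O)
H((7 + 9)*(-1 - 8)) - 1*116 = (-23 + (7 + 9)*(-1 - 8)) - 1*116 = (-23 + 16*(-9)) - 116 = (-23 - 144) - 116 = -167 - 116 = -283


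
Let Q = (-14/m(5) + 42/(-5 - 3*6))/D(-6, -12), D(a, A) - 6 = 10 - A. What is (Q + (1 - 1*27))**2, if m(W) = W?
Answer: 9054081/13225 ≈ 684.62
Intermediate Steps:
D(a, A) = 16 - A (D(a, A) = 6 + (10 - A) = 16 - A)
Q = -19/115 (Q = (-14/5 + 42/(-5 - 3*6))/(16 - 1*(-12)) = (-14*1/5 + 42/(-5 - 18))/(16 + 12) = (-14/5 + 42/(-23))/28 = (-14/5 + 42*(-1/23))*(1/28) = (-14/5 - 42/23)*(1/28) = -532/115*1/28 = -19/115 ≈ -0.16522)
(Q + (1 - 1*27))**2 = (-19/115 + (1 - 1*27))**2 = (-19/115 + (1 - 27))**2 = (-19/115 - 26)**2 = (-3009/115)**2 = 9054081/13225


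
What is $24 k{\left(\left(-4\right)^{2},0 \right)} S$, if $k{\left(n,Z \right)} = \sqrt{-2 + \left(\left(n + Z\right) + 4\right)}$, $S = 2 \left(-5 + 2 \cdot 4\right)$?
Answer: $432 \sqrt{2} \approx 610.94$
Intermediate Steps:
$S = 6$ ($S = 2 \left(-5 + 8\right) = 2 \cdot 3 = 6$)
$k{\left(n,Z \right)} = \sqrt{2 + Z + n}$ ($k{\left(n,Z \right)} = \sqrt{-2 + \left(\left(Z + n\right) + 4\right)} = \sqrt{-2 + \left(4 + Z + n\right)} = \sqrt{2 + Z + n}$)
$24 k{\left(\left(-4\right)^{2},0 \right)} S = 24 \sqrt{2 + 0 + \left(-4\right)^{2}} \cdot 6 = 24 \sqrt{2 + 0 + 16} \cdot 6 = 24 \sqrt{18} \cdot 6 = 24 \cdot 3 \sqrt{2} \cdot 6 = 72 \sqrt{2} \cdot 6 = 432 \sqrt{2}$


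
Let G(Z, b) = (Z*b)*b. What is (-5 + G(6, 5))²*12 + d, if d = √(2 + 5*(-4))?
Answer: 252300 + 3*I*√2 ≈ 2.523e+5 + 4.2426*I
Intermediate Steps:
G(Z, b) = Z*b²
d = 3*I*√2 (d = √(2 - 20) = √(-18) = 3*I*√2 ≈ 4.2426*I)
(-5 + G(6, 5))²*12 + d = (-5 + 6*5²)²*12 + 3*I*√2 = (-5 + 6*25)²*12 + 3*I*√2 = (-5 + 150)²*12 + 3*I*√2 = 145²*12 + 3*I*√2 = 21025*12 + 3*I*√2 = 252300 + 3*I*√2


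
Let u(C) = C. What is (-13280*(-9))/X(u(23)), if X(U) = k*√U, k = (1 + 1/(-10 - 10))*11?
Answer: 2390400*√23/4807 ≈ 2384.8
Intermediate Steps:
k = 209/20 (k = (1 + 1/(-20))*11 = (1 - 1/20)*11 = (19/20)*11 = 209/20 ≈ 10.450)
X(U) = 209*√U/20
(-13280*(-9))/X(u(23)) = (-13280*(-9))/((209*√23/20)) = 119520*(20*√23/4807) = 2390400*√23/4807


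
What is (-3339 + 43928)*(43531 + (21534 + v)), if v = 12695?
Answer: 3156200640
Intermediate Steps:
(-3339 + 43928)*(43531 + (21534 + v)) = (-3339 + 43928)*(43531 + (21534 + 12695)) = 40589*(43531 + 34229) = 40589*77760 = 3156200640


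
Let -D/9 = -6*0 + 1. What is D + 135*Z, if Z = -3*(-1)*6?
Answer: 2421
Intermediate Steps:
Z = 18 (Z = 3*6 = 18)
D = -9 (D = -9*(-6*0 + 1) = -9*(0 + 1) = -9*1 = -9)
D + 135*Z = -9 + 135*18 = -9 + 2430 = 2421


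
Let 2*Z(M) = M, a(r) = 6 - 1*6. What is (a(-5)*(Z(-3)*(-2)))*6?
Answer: 0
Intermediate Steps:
a(r) = 0 (a(r) = 6 - 6 = 0)
Z(M) = M/2
(a(-5)*(Z(-3)*(-2)))*6 = (0*(((1/2)*(-3))*(-2)))*6 = (0*(-3/2*(-2)))*6 = (0*3)*6 = 0*6 = 0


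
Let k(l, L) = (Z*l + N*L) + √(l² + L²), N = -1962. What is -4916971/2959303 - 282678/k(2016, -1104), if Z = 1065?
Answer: -41266091781004601/23893703744665229 + 47113*√2293/64592787544 ≈ -1.7270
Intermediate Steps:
k(l, L) = √(L² + l²) - 1962*L + 1065*l (k(l, L) = (1065*l - 1962*L) + √(l² + L²) = (-1962*L + 1065*l) + √(L² + l²) = √(L² + l²) - 1962*L + 1065*l)
-4916971/2959303 - 282678/k(2016, -1104) = -4916971/2959303 - 282678/(√((-1104)² + 2016²) - 1962*(-1104) + 1065*2016) = -4916971*1/2959303 - 282678/(√(1218816 + 4064256) + 2166048 + 2147040) = -4916971/2959303 - 282678/(√5283072 + 2166048 + 2147040) = -4916971/2959303 - 282678/(48*√2293 + 2166048 + 2147040) = -4916971/2959303 - 282678/(4313088 + 48*√2293)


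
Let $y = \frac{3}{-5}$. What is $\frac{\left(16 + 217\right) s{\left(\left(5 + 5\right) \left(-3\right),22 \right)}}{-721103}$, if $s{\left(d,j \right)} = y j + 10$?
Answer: $\frac{3728}{3605515} \approx 0.001034$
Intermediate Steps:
$y = - \frac{3}{5}$ ($y = 3 \left(- \frac{1}{5}\right) = - \frac{3}{5} \approx -0.6$)
$s{\left(d,j \right)} = 10 - \frac{3 j}{5}$ ($s{\left(d,j \right)} = - \frac{3 j}{5} + 10 = 10 - \frac{3 j}{5}$)
$\frac{\left(16 + 217\right) s{\left(\left(5 + 5\right) \left(-3\right),22 \right)}}{-721103} = \frac{\left(16 + 217\right) \left(10 - \frac{66}{5}\right)}{-721103} = 233 \left(10 - \frac{66}{5}\right) \left(- \frac{1}{721103}\right) = 233 \left(- \frac{16}{5}\right) \left(- \frac{1}{721103}\right) = \left(- \frac{3728}{5}\right) \left(- \frac{1}{721103}\right) = \frac{3728}{3605515}$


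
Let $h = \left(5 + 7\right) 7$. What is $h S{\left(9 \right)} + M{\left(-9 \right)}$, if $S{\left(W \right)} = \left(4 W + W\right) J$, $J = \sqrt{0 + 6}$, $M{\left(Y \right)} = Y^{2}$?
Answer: $81 + 3780 \sqrt{6} \approx 9340.1$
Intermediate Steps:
$J = \sqrt{6} \approx 2.4495$
$h = 84$ ($h = 12 \cdot 7 = 84$)
$S{\left(W \right)} = 5 W \sqrt{6}$ ($S{\left(W \right)} = \left(4 W + W\right) \sqrt{6} = 5 W \sqrt{6}$)
$h S{\left(9 \right)} + M{\left(-9 \right)} = 84 \cdot 5 \cdot 9 \sqrt{6} + \left(-9\right)^{2} = 84 \cdot 45 \sqrt{6} + 81 = 3780 \sqrt{6} + 81 = 81 + 3780 \sqrt{6}$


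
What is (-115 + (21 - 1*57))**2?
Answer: 22801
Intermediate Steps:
(-115 + (21 - 1*57))**2 = (-115 + (21 - 57))**2 = (-115 - 36)**2 = (-151)**2 = 22801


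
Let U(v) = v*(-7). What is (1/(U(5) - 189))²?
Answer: 1/50176 ≈ 1.9930e-5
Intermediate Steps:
U(v) = -7*v
(1/(U(5) - 189))² = (1/(-7*5 - 189))² = (1/(-35 - 189))² = (1/(-224))² = (-1/224)² = 1/50176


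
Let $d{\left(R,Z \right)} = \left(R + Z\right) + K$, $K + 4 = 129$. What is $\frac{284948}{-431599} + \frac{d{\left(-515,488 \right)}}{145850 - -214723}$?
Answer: $- \frac{102702258502}{155622946227} \approx -0.65994$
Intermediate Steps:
$K = 125$ ($K = -4 + 129 = 125$)
$d{\left(R,Z \right)} = 125 + R + Z$ ($d{\left(R,Z \right)} = \left(R + Z\right) + 125 = 125 + R + Z$)
$\frac{284948}{-431599} + \frac{d{\left(-515,488 \right)}}{145850 - -214723} = \frac{284948}{-431599} + \frac{125 - 515 + 488}{145850 - -214723} = 284948 \left(- \frac{1}{431599}\right) + \frac{98}{145850 + 214723} = - \frac{284948}{431599} + \frac{98}{360573} = - \frac{102702258502}{155622946227}$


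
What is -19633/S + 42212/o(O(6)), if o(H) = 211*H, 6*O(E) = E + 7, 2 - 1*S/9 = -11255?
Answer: 25605892817/277901559 ≈ 92.140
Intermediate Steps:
S = 101313 (S = 18 - 9*(-11255) = 18 + 101295 = 101313)
O(E) = 7/6 + E/6 (O(E) = (E + 7)/6 = (7 + E)/6 = 7/6 + E/6)
-19633/S + 42212/o(O(6)) = -19633/101313 + 42212/((211*(7/6 + (⅙)*6))) = -19633*1/101313 + 42212/((211*(7/6 + 1))) = -19633/101313 + 42212/((211*(13/6))) = -19633/101313 + 42212/(2743/6) = -19633/101313 + 42212*(6/2743) = -19633/101313 + 253272/2743 = 25605892817/277901559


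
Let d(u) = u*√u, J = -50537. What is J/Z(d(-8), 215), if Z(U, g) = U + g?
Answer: -10865455/46737 - 808592*I*√2/46737 ≈ -232.48 - 24.467*I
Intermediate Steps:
d(u) = u^(3/2)
J/Z(d(-8), 215) = -50537/((-8)^(3/2) + 215) = -50537/(-16*I*√2 + 215) = -50537/(215 - 16*I*√2)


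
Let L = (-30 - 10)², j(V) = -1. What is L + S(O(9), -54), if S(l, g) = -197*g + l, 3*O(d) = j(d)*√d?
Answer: 12237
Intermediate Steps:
O(d) = -√d/3 (O(d) = (-√d)/3 = -√d/3)
S(l, g) = l - 197*g
L = 1600 (L = (-40)² = 1600)
L + S(O(9), -54) = 1600 + (-√9/3 - 197*(-54)) = 1600 + (-⅓*3 + 10638) = 1600 + (-1 + 10638) = 1600 + 10637 = 12237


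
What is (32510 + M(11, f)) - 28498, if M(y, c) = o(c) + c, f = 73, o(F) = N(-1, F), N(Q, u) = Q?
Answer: 4084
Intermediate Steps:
o(F) = -1
M(y, c) = -1 + c
(32510 + M(11, f)) - 28498 = (32510 + (-1 + 73)) - 28498 = (32510 + 72) - 28498 = 32582 - 28498 = 4084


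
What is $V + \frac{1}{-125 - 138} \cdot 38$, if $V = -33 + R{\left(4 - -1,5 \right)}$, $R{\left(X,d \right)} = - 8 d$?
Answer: $- \frac{19237}{263} \approx -73.145$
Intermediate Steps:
$V = -73$ ($V = -33 - 40 = -73$)
$V + \frac{1}{-125 - 138} \cdot 38 = -73 + \frac{1}{-125 - 138} \cdot 38 = -73 + \frac{1}{-263} \cdot 38 = -73 - \frac{38}{263} = - \frac{19237}{263}$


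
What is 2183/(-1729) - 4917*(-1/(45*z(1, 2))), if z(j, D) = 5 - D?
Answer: 2735596/77805 ≈ 35.160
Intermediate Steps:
2183/(-1729) - 4917*(-1/(45*z(1, 2))) = 2183/(-1729) - 4917*(-1/(45*(5 - 1*2))) = 2183*(-1/1729) - 4917*(-1/(45*(5 - 2))) = -2183/1729 - 4917/(-5*3*9) = -2183/1729 - 4917/((-15*9)) = -2183/1729 - 4917/(-135) = -2183/1729 - 4917*(-1/135) = -2183/1729 + 1639/45 = 2735596/77805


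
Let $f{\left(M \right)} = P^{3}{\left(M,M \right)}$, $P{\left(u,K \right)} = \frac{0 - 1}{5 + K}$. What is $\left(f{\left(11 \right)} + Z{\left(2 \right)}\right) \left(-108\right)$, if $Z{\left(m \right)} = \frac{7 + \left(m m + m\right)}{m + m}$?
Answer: $- \frac{359397}{1024} \approx -350.97$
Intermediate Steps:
$P{\left(u,K \right)} = - \frac{1}{5 + K}$
$Z{\left(m \right)} = \frac{7 + m + m^{2}}{2 m}$ ($Z{\left(m \right)} = \frac{7 + \left(m^{2} + m\right)}{2 m} = \left(7 + \left(m + m^{2}\right)\right) \frac{1}{2 m} = \left(7 + m + m^{2}\right) \frac{1}{2 m} = \frac{7 + m + m^{2}}{2 m}$)
$f{\left(M \right)} = - \frac{1}{\left(5 + M\right)^{3}}$ ($f{\left(M \right)} = \left(- \frac{1}{5 + M}\right)^{3} = - \frac{1}{\left(5 + M\right)^{3}}$)
$\left(f{\left(11 \right)} + Z{\left(2 \right)}\right) \left(-108\right) = \left(- \frac{1}{\left(5 + 11\right)^{3}} + \frac{7 + 2 \left(1 + 2\right)}{2 \cdot 2}\right) \left(-108\right) = \left(- \frac{1}{4096} + \frac{1}{2} \cdot \frac{1}{2} \left(7 + 2 \cdot 3\right)\right) \left(-108\right) = \left(\left(-1\right) \frac{1}{4096} + \frac{1}{2} \cdot \frac{1}{2} \left(7 + 6\right)\right) \left(-108\right) = \left(- \frac{1}{4096} + \frac{1}{2} \cdot \frac{1}{2} \cdot 13\right) \left(-108\right) = \left(- \frac{1}{4096} + \frac{13}{4}\right) \left(-108\right) = \frac{13311}{4096} \left(-108\right) = - \frac{359397}{1024}$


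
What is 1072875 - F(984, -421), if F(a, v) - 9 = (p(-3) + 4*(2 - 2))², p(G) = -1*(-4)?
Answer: 1072850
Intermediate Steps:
p(G) = 4
F(a, v) = 25 (F(a, v) = 9 + (4 + 4*(2 - 2))² = 9 + (4 + 4*0)² = 9 + (4 + 0)² = 9 + 4² = 9 + 16 = 25)
1072875 - F(984, -421) = 1072875 - 1*25 = 1072875 - 25 = 1072850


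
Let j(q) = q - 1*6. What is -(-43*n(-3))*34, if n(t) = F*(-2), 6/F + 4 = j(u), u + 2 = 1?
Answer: 17544/11 ≈ 1594.9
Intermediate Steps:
u = -1 (u = -2 + 1 = -1)
j(q) = -6 + q (j(q) = q - 6 = -6 + q)
F = -6/11 (F = 6/(-4 + (-6 - 1)) = 6/(-4 - 7) = 6/(-11) = 6*(-1/11) = -6/11 ≈ -0.54545)
n(t) = 12/11 (n(t) = -6/11*(-2) = 12/11)
-(-43*n(-3))*34 = -(-43*12/11)*34 = -(-516)*34/11 = -1*(-17544/11) = 17544/11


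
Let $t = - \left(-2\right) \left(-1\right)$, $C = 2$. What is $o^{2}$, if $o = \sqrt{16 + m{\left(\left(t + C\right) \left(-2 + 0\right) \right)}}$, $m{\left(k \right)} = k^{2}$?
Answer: $16$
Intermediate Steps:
$t = -2$ ($t = \left(-1\right) 2 = -2$)
$o = 4$ ($o = \sqrt{16 + \left(\left(-2 + 2\right) \left(-2 + 0\right)\right)^{2}} = \sqrt{16 + \left(0 \left(-2\right)\right)^{2}} = \sqrt{16 + 0^{2}} = \sqrt{16 + 0} = \sqrt{16} = 4$)
$o^{2} = 4^{2} = 16$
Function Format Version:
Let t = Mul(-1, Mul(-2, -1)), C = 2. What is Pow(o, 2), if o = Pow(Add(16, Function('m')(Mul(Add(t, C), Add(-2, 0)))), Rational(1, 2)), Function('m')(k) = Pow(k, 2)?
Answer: 16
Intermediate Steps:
t = -2 (t = Mul(-1, 2) = -2)
o = 4 (o = Pow(Add(16, Pow(Mul(Add(-2, 2), Add(-2, 0)), 2)), Rational(1, 2)) = Pow(Add(16, Pow(Mul(0, -2), 2)), Rational(1, 2)) = Pow(Add(16, Pow(0, 2)), Rational(1, 2)) = Pow(Add(16, 0), Rational(1, 2)) = Pow(16, Rational(1, 2)) = 4)
Pow(o, 2) = Pow(4, 2) = 16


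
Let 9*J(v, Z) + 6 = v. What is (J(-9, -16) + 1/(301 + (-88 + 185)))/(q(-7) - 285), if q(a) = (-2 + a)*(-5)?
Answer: 1987/286560 ≈ 0.0069340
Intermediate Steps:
J(v, Z) = -⅔ + v/9
q(a) = 10 - 5*a
(J(-9, -16) + 1/(301 + (-88 + 185)))/(q(-7) - 285) = ((-⅔ + (⅑)*(-9)) + 1/(301 + (-88 + 185)))/((10 - 5*(-7)) - 285) = ((-⅔ - 1) + 1/(301 + 97))/((10 + 35) - 285) = (-5/3 + 1/398)/(45 - 285) = (-5/3 + 1/398)/(-240) = -1987/1194*(-1/240) = 1987/286560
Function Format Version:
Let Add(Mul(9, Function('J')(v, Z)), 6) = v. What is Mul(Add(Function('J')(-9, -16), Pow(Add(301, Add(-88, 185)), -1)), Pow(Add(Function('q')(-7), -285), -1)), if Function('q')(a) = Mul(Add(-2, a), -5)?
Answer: Rational(1987, 286560) ≈ 0.0069340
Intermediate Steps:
Function('J')(v, Z) = Add(Rational(-2, 3), Mul(Rational(1, 9), v))
Function('q')(a) = Add(10, Mul(-5, a))
Mul(Add(Function('J')(-9, -16), Pow(Add(301, Add(-88, 185)), -1)), Pow(Add(Function('q')(-7), -285), -1)) = Mul(Add(Add(Rational(-2, 3), Mul(Rational(1, 9), -9)), Pow(Add(301, Add(-88, 185)), -1)), Pow(Add(Add(10, Mul(-5, -7)), -285), -1)) = Mul(Add(Add(Rational(-2, 3), -1), Pow(Add(301, 97), -1)), Pow(Add(Add(10, 35), -285), -1)) = Mul(Add(Rational(-5, 3), Pow(398, -1)), Pow(Add(45, -285), -1)) = Mul(Add(Rational(-5, 3), Rational(1, 398)), Pow(-240, -1)) = Mul(Rational(-1987, 1194), Rational(-1, 240)) = Rational(1987, 286560)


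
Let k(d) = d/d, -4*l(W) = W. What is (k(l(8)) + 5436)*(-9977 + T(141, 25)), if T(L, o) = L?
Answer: -53478332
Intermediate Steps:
l(W) = -W/4
k(d) = 1
(k(l(8)) + 5436)*(-9977 + T(141, 25)) = (1 + 5436)*(-9977 + 141) = 5437*(-9836) = -53478332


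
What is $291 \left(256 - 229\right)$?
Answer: $7857$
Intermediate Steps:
$291 \left(256 - 229\right) = 291 \cdot 27 = 7857$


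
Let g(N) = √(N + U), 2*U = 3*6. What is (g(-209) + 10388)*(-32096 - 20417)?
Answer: -545505044 - 525130*I*√2 ≈ -5.4551e+8 - 7.4265e+5*I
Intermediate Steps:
U = 9 (U = (3*6)/2 = (½)*18 = 9)
g(N) = √(9 + N) (g(N) = √(N + 9) = √(9 + N))
(g(-209) + 10388)*(-32096 - 20417) = (√(9 - 209) + 10388)*(-32096 - 20417) = (√(-200) + 10388)*(-52513) = (10*I*√2 + 10388)*(-52513) = (10388 + 10*I*√2)*(-52513) = -545505044 - 525130*I*√2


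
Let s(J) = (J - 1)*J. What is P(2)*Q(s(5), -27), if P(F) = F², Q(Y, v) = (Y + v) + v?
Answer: -136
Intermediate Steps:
s(J) = J*(-1 + J) (s(J) = (-1 + J)*J = J*(-1 + J))
Q(Y, v) = Y + 2*v
P(2)*Q(s(5), -27) = 2²*(5*(-1 + 5) + 2*(-27)) = 4*(5*4 - 54) = 4*(20 - 54) = 4*(-34) = -136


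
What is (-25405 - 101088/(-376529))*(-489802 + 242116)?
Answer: 2369269698834702/376529 ≈ 6.2924e+9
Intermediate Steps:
(-25405 - 101088/(-376529))*(-489802 + 242116) = (-25405 - 101088*(-1/376529))*(-247686) = (-25405 + 101088/376529)*(-247686) = -9565618157/376529*(-247686) = 2369269698834702/376529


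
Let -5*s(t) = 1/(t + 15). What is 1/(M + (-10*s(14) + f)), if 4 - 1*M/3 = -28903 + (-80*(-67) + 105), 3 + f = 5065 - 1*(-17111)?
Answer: 29/2682473 ≈ 1.0811e-5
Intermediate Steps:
s(t) = -1/(5*(15 + t)) (s(t) = -1/(5*(t + 15)) = -1/(5*(15 + t)))
f = 22173 (f = -3 + (5065 - 1*(-17111)) = -3 + (5065 + 17111) = -3 + 22176 = 22173)
M = 70326 (M = 12 - 3*(-28903 + (-80*(-67) + 105)) = 12 - 3*(-28903 + (5360 + 105)) = 12 - 3*(-28903 + 5465) = 12 - 3*(-23438) = 12 + 70314 = 70326)
1/(M + (-10*s(14) + f)) = 1/(70326 + (-(-10)/(75 + 5*14) + 22173)) = 1/(70326 + (-(-10)/(75 + 70) + 22173)) = 1/(70326 + (-(-10)/145 + 22173)) = 1/(70326 + (-10*(-1/145) + 22173)) = 1/(70326 + (2/29 + 22173)) = 1/(70326 + 643019/29) = 1/(2682473/29) = 29/2682473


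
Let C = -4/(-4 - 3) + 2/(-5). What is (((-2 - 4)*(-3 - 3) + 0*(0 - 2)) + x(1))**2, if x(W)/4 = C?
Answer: 1648656/1225 ≈ 1345.8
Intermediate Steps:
C = 6/35 (C = -4/(-7) + 2*(-1/5) = -4*(-1/7) - 2/5 = 4/7 - 2/5 = 6/35 ≈ 0.17143)
x(W) = 24/35 (x(W) = 4*(6/35) = 24/35)
(((-2 - 4)*(-3 - 3) + 0*(0 - 2)) + x(1))**2 = (((-2 - 4)*(-3 - 3) + 0*(0 - 2)) + 24/35)**2 = ((-6*(-6) + 0*(-2)) + 24/35)**2 = ((36 + 0) + 24/35)**2 = (36 + 24/35)**2 = (1284/35)**2 = 1648656/1225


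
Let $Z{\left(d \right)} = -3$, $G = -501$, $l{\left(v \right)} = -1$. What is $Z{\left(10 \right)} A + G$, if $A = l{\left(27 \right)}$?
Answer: $-498$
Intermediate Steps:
$A = -1$
$Z{\left(10 \right)} A + G = \left(-3\right) \left(-1\right) - 501 = 3 - 501 = -498$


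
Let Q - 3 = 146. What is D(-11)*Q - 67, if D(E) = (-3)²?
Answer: 1274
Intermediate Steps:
Q = 149 (Q = 3 + 146 = 149)
D(E) = 9
D(-11)*Q - 67 = 9*149 - 67 = 1341 - 67 = 1274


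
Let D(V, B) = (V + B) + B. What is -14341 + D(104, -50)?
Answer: -14337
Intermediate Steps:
D(V, B) = V + 2*B (D(V, B) = (B + V) + B = V + 2*B)
-14341 + D(104, -50) = -14341 + (104 + 2*(-50)) = -14341 + (104 - 100) = -14341 + 4 = -14337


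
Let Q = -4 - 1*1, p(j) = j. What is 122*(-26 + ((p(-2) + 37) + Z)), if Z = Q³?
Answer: -14152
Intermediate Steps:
Q = -5 (Q = -4 - 1 = -5)
Z = -125 (Z = (-5)³ = -125)
122*(-26 + ((p(-2) + 37) + Z)) = 122*(-26 + ((-2 + 37) - 125)) = 122*(-26 + (35 - 125)) = 122*(-26 - 90) = 122*(-116) = -14152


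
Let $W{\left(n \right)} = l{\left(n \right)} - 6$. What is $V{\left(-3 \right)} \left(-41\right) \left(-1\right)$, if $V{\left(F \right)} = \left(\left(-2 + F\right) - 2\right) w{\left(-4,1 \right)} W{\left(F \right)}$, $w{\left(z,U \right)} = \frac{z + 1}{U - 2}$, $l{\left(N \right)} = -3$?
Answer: $7749$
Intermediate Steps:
$W{\left(n \right)} = -9$ ($W{\left(n \right)} = -3 - 6 = -9$)
$w{\left(z,U \right)} = \frac{1 + z}{-2 + U}$
$V{\left(F \right)} = 108 - 27 F$ ($V{\left(F \right)} = \left(\left(-2 + F\right) - 2\right) \frac{1 - 4}{-2 + 1} \left(-9\right) = \left(-4 + F\right) \frac{1}{-1} \left(-3\right) \left(-9\right) = \left(-4 + F\right) \left(\left(-1\right) \left(-3\right)\right) \left(-9\right) = \left(-4 + F\right) 3 \left(-9\right) = \left(-12 + 3 F\right) \left(-9\right) = 108 - 27 F$)
$V{\left(-3 \right)} \left(-41\right) \left(-1\right) = \left(108 - -81\right) \left(-41\right) \left(-1\right) = \left(108 + 81\right) \left(-41\right) \left(-1\right) = 189 \left(-41\right) \left(-1\right) = \left(-7749\right) \left(-1\right) = 7749$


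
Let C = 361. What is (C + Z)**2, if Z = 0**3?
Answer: 130321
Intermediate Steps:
Z = 0
(C + Z)**2 = (361 + 0)**2 = 361**2 = 130321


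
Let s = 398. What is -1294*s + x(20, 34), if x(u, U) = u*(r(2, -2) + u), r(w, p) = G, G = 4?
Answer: -514532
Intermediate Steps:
r(w, p) = 4
x(u, U) = u*(4 + u)
-1294*s + x(20, 34) = -1294*398 + 20*(4 + 20) = -515012 + 20*24 = -515012 + 480 = -514532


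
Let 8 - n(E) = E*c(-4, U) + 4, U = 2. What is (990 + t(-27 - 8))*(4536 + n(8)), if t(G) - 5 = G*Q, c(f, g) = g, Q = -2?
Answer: 4818060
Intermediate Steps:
t(G) = 5 - 2*G (t(G) = 5 + G*(-2) = 5 - 2*G)
n(E) = 4 - 2*E (n(E) = 8 - (E*2 + 4) = 8 - (2*E + 4) = 8 - (4 + 2*E) = 8 + (-4 - 2*E) = 4 - 2*E)
(990 + t(-27 - 8))*(4536 + n(8)) = (990 + (5 - 2*(-27 - 8)))*(4536 + (4 - 2*8)) = (990 + (5 - 2*(-35)))*(4536 + (4 - 16)) = (990 + (5 + 70))*(4536 - 12) = (990 + 75)*4524 = 1065*4524 = 4818060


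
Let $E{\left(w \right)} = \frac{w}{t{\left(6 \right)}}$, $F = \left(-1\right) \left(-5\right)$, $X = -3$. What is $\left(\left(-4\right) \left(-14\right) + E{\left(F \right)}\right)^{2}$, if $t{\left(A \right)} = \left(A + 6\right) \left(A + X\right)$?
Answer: $\frac{4084441}{1296} \approx 3151.6$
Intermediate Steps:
$t{\left(A \right)} = \left(-3 + A\right) \left(6 + A\right)$ ($t{\left(A \right)} = \left(A + 6\right) \left(A - 3\right) = \left(6 + A\right) \left(-3 + A\right) = \left(-3 + A\right) \left(6 + A\right)$)
$F = 5$
$E{\left(w \right)} = \frac{w}{36}$ ($E{\left(w \right)} = \frac{w}{-18 + 6^{2} + 3 \cdot 6} = \frac{w}{-18 + 36 + 18} = \frac{w}{36}$)
$\left(\left(-4\right) \left(-14\right) + E{\left(F \right)}\right)^{2} = \left(\left(-4\right) \left(-14\right) + \frac{1}{36} \cdot 5\right)^{2} = \left(56 + \frac{5}{36}\right)^{2} = \left(\frac{2021}{36}\right)^{2} = \frac{4084441}{1296}$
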